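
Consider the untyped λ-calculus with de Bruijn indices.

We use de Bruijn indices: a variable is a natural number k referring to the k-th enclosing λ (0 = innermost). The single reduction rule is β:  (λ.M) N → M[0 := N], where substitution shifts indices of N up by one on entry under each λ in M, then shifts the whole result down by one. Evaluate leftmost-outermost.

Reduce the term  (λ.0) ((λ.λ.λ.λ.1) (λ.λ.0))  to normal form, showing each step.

Answer: normal form = λ.λ.λ.1  (in 2 steps)

Reduction:
  start: (λ.0) ((λ.λ.λ.λ.1) (λ.λ.0))
  step 1: (λ.λ.λ.λ.1) (λ.λ.0)
  step 2: λ.λ.λ.1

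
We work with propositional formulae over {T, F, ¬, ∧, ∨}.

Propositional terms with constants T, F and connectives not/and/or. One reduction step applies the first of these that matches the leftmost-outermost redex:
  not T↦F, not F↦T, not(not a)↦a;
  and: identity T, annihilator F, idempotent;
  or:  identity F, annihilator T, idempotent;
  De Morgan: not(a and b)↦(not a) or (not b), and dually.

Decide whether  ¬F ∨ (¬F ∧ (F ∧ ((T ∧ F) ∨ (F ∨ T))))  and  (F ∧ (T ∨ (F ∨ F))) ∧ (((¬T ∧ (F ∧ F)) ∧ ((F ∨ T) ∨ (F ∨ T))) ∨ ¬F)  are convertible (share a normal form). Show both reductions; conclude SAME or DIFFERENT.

Answer: DIFFERENT — A ⇓ T, B ⇓ F

Derivation:
Term A:
  start: ¬F ∨ (¬F ∧ (F ∧ ((T ∧ F) ∨ (F ∨ T))))
  [1] T ∨ (¬F ∧ (F ∧ ((T ∧ F) ∨ (F ∨ T))))
  [2] T

Term B:
  start: (F ∧ (T ∨ (F ∨ F))) ∧ (((¬T ∧ (F ∧ F)) ∧ ((F ∨ T) ∨ (F ∨ T))) ∨ ¬F)
  [1] F ∧ (((¬T ∧ (F ∧ F)) ∧ ((F ∨ T) ∨ (F ∨ T))) ∨ ¬F)
  [2] F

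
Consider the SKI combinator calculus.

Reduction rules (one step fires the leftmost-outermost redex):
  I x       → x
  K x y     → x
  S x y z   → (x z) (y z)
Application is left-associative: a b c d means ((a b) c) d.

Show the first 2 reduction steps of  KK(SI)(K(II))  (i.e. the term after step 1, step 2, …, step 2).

  start: KK(SI)(K(II))
  step 1: K(K(II))
  step 2: K(KI)

Answer: after 2 steps: K(KI)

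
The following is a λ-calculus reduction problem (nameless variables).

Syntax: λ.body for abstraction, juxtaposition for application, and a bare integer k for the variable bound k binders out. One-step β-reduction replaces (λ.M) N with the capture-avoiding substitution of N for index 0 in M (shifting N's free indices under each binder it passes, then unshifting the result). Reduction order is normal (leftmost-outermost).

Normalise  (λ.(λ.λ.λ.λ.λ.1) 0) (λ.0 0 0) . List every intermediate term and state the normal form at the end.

Answer: normal form = λ.λ.λ.λ.1  (in 2 steps)

Working:
  start: (λ.(λ.λ.λ.λ.λ.1) 0) (λ.0 0 0)
  [1] (λ.λ.λ.λ.λ.1) (λ.0 0 0)
  [2] λ.λ.λ.λ.1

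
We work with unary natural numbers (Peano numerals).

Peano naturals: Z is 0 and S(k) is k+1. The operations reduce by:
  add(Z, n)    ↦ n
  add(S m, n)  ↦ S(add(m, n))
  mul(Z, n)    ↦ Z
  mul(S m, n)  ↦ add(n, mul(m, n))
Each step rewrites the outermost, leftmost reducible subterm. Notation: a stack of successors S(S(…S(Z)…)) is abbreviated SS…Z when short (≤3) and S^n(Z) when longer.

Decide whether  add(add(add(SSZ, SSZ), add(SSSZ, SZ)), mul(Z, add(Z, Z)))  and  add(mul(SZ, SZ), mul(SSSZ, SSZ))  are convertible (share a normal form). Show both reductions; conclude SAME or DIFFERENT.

Answer: DIFFERENT — A ⇓ S^8(Z), B ⇓ S^7(Z)

Derivation:
Term A:
  start: add(add(add(SSZ, SSZ), add(SSSZ, SZ)), mul(Z, add(Z, Z)))
  →1  add(add(S(add(SZ, SSZ)), add(SSSZ, SZ)), mul(Z, add(Z, Z)))
  →2  add(S(add(add(SZ, SSZ), add(SSSZ, SZ))), mul(Z, add(Z, Z)))
  →3  S(add(add(add(SZ, SSZ), add(SSSZ, SZ)), mul(Z, add(Z, Z))))
  →4  S(add(add(S(add(Z, SSZ)), add(SSSZ, SZ)), mul(Z, add(Z, Z))))
  →5  S(add(S(add(add(Z, SSZ), add(SSSZ, SZ))), mul(Z, add(Z, Z))))
  →6  S(S(add(add(add(Z, SSZ), add(SSSZ, SZ)), mul(Z, add(Z, Z)))))
  →7  S(S(add(add(SSZ, add(SSSZ, SZ)), mul(Z, add(Z, Z)))))
  →8  S(S(add(S(add(SZ, add(SSSZ, SZ))), mul(Z, add(Z, Z)))))
  →9  S(S(S(add(add(SZ, add(SSSZ, SZ)), mul(Z, add(Z, Z))))))
  →10  S(S(S(add(S(add(Z, add(SSSZ, SZ))), mul(Z, add(Z, Z))))))
  →11  S(S(S(S(add(add(Z, add(SSSZ, SZ)), mul(Z, add(Z, Z)))))))
  →12  S(S(S(S(add(add(SSSZ, SZ), mul(Z, add(Z, Z)))))))
  →13  S(S(S(S(add(S(add(SSZ, SZ)), mul(Z, add(Z, Z)))))))
  →14  S(S(S(S(S(add(add(SSZ, SZ), mul(Z, add(Z, Z))))))))
  →15  S(S(S(S(S(add(S(add(SZ, SZ)), mul(Z, add(Z, Z))))))))
  →16  S(S(S(S(S(S(add(add(SZ, SZ), mul(Z, add(Z, Z)))))))))
  →17  S(S(S(S(S(S(add(S(add(Z, SZ)), mul(Z, add(Z, Z)))))))))
  →18  S(S(S(S(S(S(S(add(add(Z, SZ), mul(Z, add(Z, Z))))))))))
  →19  S(S(S(S(S(S(S(add(SZ, mul(Z, add(Z, Z))))))))))
  →20  S(S(S(S(S(S(S(S(add(Z, mul(Z, add(Z, Z)))))))))))
  →21  S(S(S(S(S(S(S(S(mul(Z, add(Z, Z))))))))))
  →22  S^8(Z)

Term B:
  start: add(mul(SZ, SZ), mul(SSSZ, SSZ))
  →1  add(add(SZ, mul(Z, SZ)), mul(SSSZ, SSZ))
  →2  add(S(add(Z, mul(Z, SZ))), mul(SSSZ, SSZ))
  →3  S(add(add(Z, mul(Z, SZ)), mul(SSSZ, SSZ)))
  →4  S(add(mul(Z, SZ), mul(SSSZ, SSZ)))
  →5  S(add(Z, mul(SSSZ, SSZ)))
  →6  S(mul(SSSZ, SSZ))
  →7  S(add(SSZ, mul(SSZ, SSZ)))
  →8  S(S(add(SZ, mul(SSZ, SSZ))))
  →9  S(S(S(add(Z, mul(SSZ, SSZ)))))
  →10  S(S(S(mul(SSZ, SSZ))))
  →11  S(S(S(add(SSZ, mul(SZ, SSZ)))))
  →12  S(S(S(S(add(SZ, mul(SZ, SSZ))))))
  →13  S(S(S(S(S(add(Z, mul(SZ, SSZ)))))))
  →14  S(S(S(S(S(mul(SZ, SSZ))))))
  →15  S(S(S(S(S(add(SSZ, mul(Z, SSZ)))))))
  →16  S(S(S(S(S(S(add(SZ, mul(Z, SSZ))))))))
  →17  S(S(S(S(S(S(S(add(Z, mul(Z, SSZ)))))))))
  →18  S(S(S(S(S(S(S(mul(Z, SSZ))))))))
  →19  S^7(Z)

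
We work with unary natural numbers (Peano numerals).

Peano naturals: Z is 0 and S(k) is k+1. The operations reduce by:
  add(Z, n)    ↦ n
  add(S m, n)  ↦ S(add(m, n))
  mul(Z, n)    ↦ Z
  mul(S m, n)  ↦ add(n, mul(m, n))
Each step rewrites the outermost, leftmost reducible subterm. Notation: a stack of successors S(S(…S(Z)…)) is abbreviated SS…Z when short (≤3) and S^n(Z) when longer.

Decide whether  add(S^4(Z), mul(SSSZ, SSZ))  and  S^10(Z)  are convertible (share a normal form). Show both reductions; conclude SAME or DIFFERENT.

Term A:
  start: add(S^4(Z), mul(SSSZ, SSZ))
  →1  S(add(SSSZ, mul(SSSZ, SSZ)))
  →2  S(S(add(SSZ, mul(SSSZ, SSZ))))
  →3  S(S(S(add(SZ, mul(SSSZ, SSZ)))))
  →4  S(S(S(S(add(Z, mul(SSSZ, SSZ))))))
  →5  S(S(S(S(mul(SSSZ, SSZ)))))
  →6  S(S(S(S(add(SSZ, mul(SSZ, SSZ))))))
  →7  S(S(S(S(S(add(SZ, mul(SSZ, SSZ)))))))
  →8  S(S(S(S(S(S(add(Z, mul(SSZ, SSZ))))))))
  →9  S(S(S(S(S(S(mul(SSZ, SSZ)))))))
  →10  S(S(S(S(S(S(add(SSZ, mul(SZ, SSZ))))))))
  →11  S(S(S(S(S(S(S(add(SZ, mul(SZ, SSZ)))))))))
  →12  S(S(S(S(S(S(S(S(add(Z, mul(SZ, SSZ))))))))))
  →13  S(S(S(S(S(S(S(S(mul(SZ, SSZ)))))))))
  →14  S(S(S(S(S(S(S(S(add(SSZ, mul(Z, SSZ))))))))))
  →15  S(S(S(S(S(S(S(S(S(add(SZ, mul(Z, SSZ)))))))))))
  →16  S(S(S(S(S(S(S(S(S(S(add(Z, mul(Z, SSZ))))))))))))
  →17  S(S(S(S(S(S(S(S(S(S(mul(Z, SSZ)))))))))))
  →18  S^10(Z)

Term B:
  start: S^10(Z)

Answer: SAME — A ⇓ S^10(Z), B ⇓ S^10(Z)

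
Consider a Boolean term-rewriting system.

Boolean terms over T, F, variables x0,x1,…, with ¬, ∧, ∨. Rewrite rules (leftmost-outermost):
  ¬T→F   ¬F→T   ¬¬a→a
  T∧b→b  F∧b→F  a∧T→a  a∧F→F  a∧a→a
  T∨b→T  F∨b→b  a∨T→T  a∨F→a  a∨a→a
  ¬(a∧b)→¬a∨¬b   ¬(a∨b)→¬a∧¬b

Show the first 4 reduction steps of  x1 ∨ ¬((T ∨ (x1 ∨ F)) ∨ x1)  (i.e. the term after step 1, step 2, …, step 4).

Answer: after 4 steps: x1 ∨ (F ∧ ¬x1)

Working:
  start: x1 ∨ ¬((T ∨ (x1 ∨ F)) ∨ x1)
  →1  x1 ∨ (¬(T ∨ (x1 ∨ F)) ∧ ¬x1)
  →2  x1 ∨ ((¬T ∧ ¬(x1 ∨ F)) ∧ ¬x1)
  →3  x1 ∨ ((F ∧ ¬(x1 ∨ F)) ∧ ¬x1)
  →4  x1 ∨ (F ∧ ¬x1)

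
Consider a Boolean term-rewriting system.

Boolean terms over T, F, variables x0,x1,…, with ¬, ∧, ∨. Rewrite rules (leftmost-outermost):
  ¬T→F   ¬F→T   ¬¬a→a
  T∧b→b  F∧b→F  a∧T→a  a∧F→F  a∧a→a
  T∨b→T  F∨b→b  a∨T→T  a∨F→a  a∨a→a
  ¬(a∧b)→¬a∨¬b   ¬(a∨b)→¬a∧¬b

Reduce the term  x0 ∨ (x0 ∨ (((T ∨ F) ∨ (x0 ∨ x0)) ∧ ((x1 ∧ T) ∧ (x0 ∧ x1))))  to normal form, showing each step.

Answer: normal form = x0 ∨ (x0 ∨ (x1 ∧ (x0 ∧ x1)))  (in 4 steps)

Derivation:
  start: x0 ∨ (x0 ∨ (((T ∨ F) ∨ (x0 ∨ x0)) ∧ ((x1 ∧ T) ∧ (x0 ∧ x1))))
  [1] x0 ∨ (x0 ∨ ((T ∨ (x0 ∨ x0)) ∧ ((x1 ∧ T) ∧ (x0 ∧ x1))))
  [2] x0 ∨ (x0 ∨ (T ∧ ((x1 ∧ T) ∧ (x0 ∧ x1))))
  [3] x0 ∨ (x0 ∨ ((x1 ∧ T) ∧ (x0 ∧ x1)))
  [4] x0 ∨ (x0 ∨ (x1 ∧ (x0 ∧ x1)))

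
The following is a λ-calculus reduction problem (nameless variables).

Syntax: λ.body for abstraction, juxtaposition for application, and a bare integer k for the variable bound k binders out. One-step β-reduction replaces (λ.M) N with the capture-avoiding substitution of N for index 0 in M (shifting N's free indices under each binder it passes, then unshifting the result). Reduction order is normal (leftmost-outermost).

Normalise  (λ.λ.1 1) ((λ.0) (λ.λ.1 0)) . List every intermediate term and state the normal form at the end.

Answer: normal form = λ.λ.λ.1 0  (in 5 steps)

Working:
  start: (λ.λ.1 1) ((λ.0) (λ.λ.1 0))
  step 1: λ.(λ.0) (λ.λ.1 0) ((λ.0) (λ.λ.1 0))
  step 2: λ.(λ.λ.1 0) ((λ.0) (λ.λ.1 0))
  step 3: λ.λ.(λ.0) (λ.λ.1 0) 0
  step 4: λ.λ.(λ.λ.1 0) 0
  step 5: λ.λ.λ.1 0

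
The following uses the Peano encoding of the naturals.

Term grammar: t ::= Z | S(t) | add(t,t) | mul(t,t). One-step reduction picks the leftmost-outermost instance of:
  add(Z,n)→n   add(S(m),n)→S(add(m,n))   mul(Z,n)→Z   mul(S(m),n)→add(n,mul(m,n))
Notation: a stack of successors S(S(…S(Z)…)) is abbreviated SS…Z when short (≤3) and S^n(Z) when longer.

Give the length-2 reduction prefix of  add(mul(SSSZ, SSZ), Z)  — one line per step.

  start: add(mul(SSSZ, SSZ), Z)
  [1] add(add(SSZ, mul(SSZ, SSZ)), Z)
  [2] add(S(add(SZ, mul(SSZ, SSZ))), Z)

Answer: after 2 steps: add(S(add(SZ, mul(SSZ, SSZ))), Z)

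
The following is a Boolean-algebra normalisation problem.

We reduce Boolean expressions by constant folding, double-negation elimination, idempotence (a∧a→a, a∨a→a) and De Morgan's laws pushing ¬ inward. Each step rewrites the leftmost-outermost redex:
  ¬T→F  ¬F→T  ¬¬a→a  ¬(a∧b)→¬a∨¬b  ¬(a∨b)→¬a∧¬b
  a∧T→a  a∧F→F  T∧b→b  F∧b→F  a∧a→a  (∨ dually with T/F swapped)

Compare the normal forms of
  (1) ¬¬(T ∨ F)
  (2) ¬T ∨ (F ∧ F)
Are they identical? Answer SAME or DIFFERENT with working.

Term A:
  start: ¬¬(T ∨ F)
  step 1: T ∨ F
  step 2: T

Term B:
  start: ¬T ∨ (F ∧ F)
  step 1: F ∨ (F ∧ F)
  step 2: F ∧ F
  step 3: F

Answer: DIFFERENT — A ⇓ T, B ⇓ F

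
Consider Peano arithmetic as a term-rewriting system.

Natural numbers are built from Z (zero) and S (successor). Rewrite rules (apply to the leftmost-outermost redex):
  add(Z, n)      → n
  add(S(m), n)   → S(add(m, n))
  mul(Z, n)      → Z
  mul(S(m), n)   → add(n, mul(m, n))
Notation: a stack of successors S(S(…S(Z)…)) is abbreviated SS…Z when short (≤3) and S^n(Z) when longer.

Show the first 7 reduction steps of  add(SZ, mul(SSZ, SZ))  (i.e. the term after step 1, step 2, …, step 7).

  start: add(SZ, mul(SSZ, SZ))
  [1] S(add(Z, mul(SSZ, SZ)))
  [2] S(mul(SSZ, SZ))
  [3] S(add(SZ, mul(SZ, SZ)))
  [4] S(S(add(Z, mul(SZ, SZ))))
  [5] S(S(mul(SZ, SZ)))
  [6] S(S(add(SZ, mul(Z, SZ))))
  [7] S(S(S(add(Z, mul(Z, SZ)))))

Answer: after 7 steps: S(S(S(add(Z, mul(Z, SZ)))))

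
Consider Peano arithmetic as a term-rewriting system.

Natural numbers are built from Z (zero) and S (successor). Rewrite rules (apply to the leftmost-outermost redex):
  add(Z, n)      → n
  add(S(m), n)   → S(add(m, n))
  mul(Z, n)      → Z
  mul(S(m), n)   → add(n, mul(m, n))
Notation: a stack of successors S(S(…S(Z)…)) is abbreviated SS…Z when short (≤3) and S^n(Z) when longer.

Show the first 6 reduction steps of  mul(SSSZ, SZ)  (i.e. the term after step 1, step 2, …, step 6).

Answer: after 6 steps: S(S(mul(SZ, SZ)))

Reduction:
  start: mul(SSSZ, SZ)
  step 1: add(SZ, mul(SSZ, SZ))
  step 2: S(add(Z, mul(SSZ, SZ)))
  step 3: S(mul(SSZ, SZ))
  step 4: S(add(SZ, mul(SZ, SZ)))
  step 5: S(S(add(Z, mul(SZ, SZ))))
  step 6: S(S(mul(SZ, SZ)))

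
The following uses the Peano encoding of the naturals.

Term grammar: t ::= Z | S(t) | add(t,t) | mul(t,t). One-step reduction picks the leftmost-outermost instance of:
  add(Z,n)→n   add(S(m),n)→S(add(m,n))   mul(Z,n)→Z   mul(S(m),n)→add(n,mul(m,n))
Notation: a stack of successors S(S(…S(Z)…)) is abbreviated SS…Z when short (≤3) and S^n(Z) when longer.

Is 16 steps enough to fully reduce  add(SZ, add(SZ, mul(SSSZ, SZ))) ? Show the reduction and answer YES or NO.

  start: add(SZ, add(SZ, mul(SSSZ, SZ)))
  step 1: S(add(Z, add(SZ, mul(SSSZ, SZ))))
  step 2: S(add(SZ, mul(SSSZ, SZ)))
  step 3: S(S(add(Z, mul(SSSZ, SZ))))
  step 4: S(S(mul(SSSZ, SZ)))
  step 5: S(S(add(SZ, mul(SSZ, SZ))))
  step 6: S(S(S(add(Z, mul(SSZ, SZ)))))
  step 7: S(S(S(mul(SSZ, SZ))))
  step 8: S(S(S(add(SZ, mul(SZ, SZ)))))
  step 9: S(S(S(S(add(Z, mul(SZ, SZ))))))
  step 10: S(S(S(S(mul(SZ, SZ)))))
  step 11: S(S(S(S(add(SZ, mul(Z, SZ))))))
  step 12: S(S(S(S(S(add(Z, mul(Z, SZ)))))))
  step 13: S(S(S(S(S(mul(Z, SZ))))))
  step 14: S^5(Z)

Answer: YES — reaches normal form S^5(Z) in 14 ≤ 16 steps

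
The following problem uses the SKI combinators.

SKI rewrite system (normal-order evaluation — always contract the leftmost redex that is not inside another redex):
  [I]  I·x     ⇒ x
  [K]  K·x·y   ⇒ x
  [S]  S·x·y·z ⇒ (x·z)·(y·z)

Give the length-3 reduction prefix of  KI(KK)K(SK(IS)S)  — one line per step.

Answer: after 3 steps: K(KS(ISS))

Working:
  start: KI(KK)K(SK(IS)S)
  step 1: IK(SK(IS)S)
  step 2: K(SK(IS)S)
  step 3: K(KS(ISS))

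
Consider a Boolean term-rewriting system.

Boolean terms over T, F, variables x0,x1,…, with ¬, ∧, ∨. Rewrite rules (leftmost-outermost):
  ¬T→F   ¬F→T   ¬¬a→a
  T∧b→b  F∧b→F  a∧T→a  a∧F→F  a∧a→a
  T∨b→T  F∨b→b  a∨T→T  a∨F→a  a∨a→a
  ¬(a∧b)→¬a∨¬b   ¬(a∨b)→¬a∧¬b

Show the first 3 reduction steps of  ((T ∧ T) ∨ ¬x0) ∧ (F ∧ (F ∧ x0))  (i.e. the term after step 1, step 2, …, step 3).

  start: ((T ∧ T) ∨ ¬x0) ∧ (F ∧ (F ∧ x0))
  [1] (T ∨ ¬x0) ∧ (F ∧ (F ∧ x0))
  [2] T ∧ (F ∧ (F ∧ x0))
  [3] F ∧ (F ∧ x0)

Answer: after 3 steps: F ∧ (F ∧ x0)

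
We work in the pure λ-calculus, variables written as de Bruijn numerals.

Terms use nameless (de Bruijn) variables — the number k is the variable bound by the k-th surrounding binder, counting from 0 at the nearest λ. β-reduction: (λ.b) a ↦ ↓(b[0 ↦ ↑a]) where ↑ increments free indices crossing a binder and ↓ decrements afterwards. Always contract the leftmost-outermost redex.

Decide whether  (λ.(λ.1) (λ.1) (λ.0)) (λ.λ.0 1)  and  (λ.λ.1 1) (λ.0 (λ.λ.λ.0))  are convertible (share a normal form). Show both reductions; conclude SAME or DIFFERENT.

Term A:
  start: (λ.(λ.1) (λ.1) (λ.0)) (λ.λ.0 1)
  [1] (λ.λ.λ.0 1) (λ.λ.λ.0 1) (λ.0)
  [2] (λ.λ.0 1) (λ.0)
  [3] λ.0 (λ.0)

Term B:
  start: (λ.λ.1 1) (λ.0 (λ.λ.λ.0))
  [1] λ.(λ.0 (λ.λ.λ.0)) (λ.0 (λ.λ.λ.0))
  [2] λ.(λ.0 (λ.λ.λ.0)) (λ.λ.λ.0)
  [3] λ.(λ.λ.λ.0) (λ.λ.λ.0)
  [4] λ.λ.λ.0

Answer: DIFFERENT — A ⇓ λ.0 (λ.0), B ⇓ λ.λ.λ.0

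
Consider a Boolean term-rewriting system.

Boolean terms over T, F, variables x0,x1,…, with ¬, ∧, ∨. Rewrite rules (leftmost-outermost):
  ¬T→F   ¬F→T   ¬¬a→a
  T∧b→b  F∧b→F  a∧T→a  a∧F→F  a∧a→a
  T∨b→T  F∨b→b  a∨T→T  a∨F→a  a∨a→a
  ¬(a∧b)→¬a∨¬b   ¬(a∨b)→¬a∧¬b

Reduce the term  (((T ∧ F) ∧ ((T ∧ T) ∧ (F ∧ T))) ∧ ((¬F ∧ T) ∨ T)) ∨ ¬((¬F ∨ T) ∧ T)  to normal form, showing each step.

  start: (((T ∧ F) ∧ ((T ∧ T) ∧ (F ∧ T))) ∧ ((¬F ∧ T) ∨ T)) ∨ ¬((¬F ∨ T) ∧ T)
  [1] ((F ∧ ((T ∧ T) ∧ (F ∧ T))) ∧ ((¬F ∧ T) ∨ T)) ∨ ¬((¬F ∨ T) ∧ T)
  [2] (F ∧ ((¬F ∧ T) ∨ T)) ∨ ¬((¬F ∨ T) ∧ T)
  [3] F ∨ ¬((¬F ∨ T) ∧ T)
  [4] ¬((¬F ∨ T) ∧ T)
  [5] ¬(¬F ∨ T) ∨ ¬T
  [6] (¬¬F ∧ ¬T) ∨ ¬T
  [7] (F ∧ ¬T) ∨ ¬T
  [8] F ∨ ¬T
  [9] ¬T
  [10] F

Answer: normal form = F  (in 10 steps)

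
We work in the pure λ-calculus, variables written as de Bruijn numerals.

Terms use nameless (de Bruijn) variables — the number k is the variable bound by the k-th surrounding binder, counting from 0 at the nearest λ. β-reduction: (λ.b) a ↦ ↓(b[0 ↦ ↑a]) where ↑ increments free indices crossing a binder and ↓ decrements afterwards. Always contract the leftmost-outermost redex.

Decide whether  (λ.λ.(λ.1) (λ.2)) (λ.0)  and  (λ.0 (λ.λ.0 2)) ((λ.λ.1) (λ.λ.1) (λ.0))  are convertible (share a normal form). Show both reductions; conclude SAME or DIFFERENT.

Answer: DIFFERENT — A ⇓ λ.0, B ⇓ λ.λ.λ.0 (λ.λ.1)

Reduction:
Term A:
  start: (λ.λ.(λ.1) (λ.2)) (λ.0)
  [1] λ.(λ.1) (λ.λ.0)
  [2] λ.0

Term B:
  start: (λ.0 (λ.λ.0 2)) ((λ.λ.1) (λ.λ.1) (λ.0))
  [1] (λ.λ.1) (λ.λ.1) (λ.0) (λ.λ.0 ((λ.λ.1) (λ.λ.1) (λ.0)))
  [2] (λ.λ.λ.1) (λ.0) (λ.λ.0 ((λ.λ.1) (λ.λ.1) (λ.0)))
  [3] (λ.λ.1) (λ.λ.0 ((λ.λ.1) (λ.λ.1) (λ.0)))
  [4] λ.λ.λ.0 ((λ.λ.1) (λ.λ.1) (λ.0))
  [5] λ.λ.λ.0 ((λ.λ.λ.1) (λ.0))
  [6] λ.λ.λ.0 (λ.λ.1)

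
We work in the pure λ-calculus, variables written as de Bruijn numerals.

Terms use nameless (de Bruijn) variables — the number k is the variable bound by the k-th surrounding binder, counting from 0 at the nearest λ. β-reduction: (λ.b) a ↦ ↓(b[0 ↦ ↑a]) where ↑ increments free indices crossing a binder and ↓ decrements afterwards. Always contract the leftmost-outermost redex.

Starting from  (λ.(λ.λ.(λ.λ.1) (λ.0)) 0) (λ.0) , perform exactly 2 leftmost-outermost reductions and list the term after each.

  start: (λ.(λ.λ.(λ.λ.1) (λ.0)) 0) (λ.0)
  step 1: (λ.λ.(λ.λ.1) (λ.0)) (λ.0)
  step 2: λ.(λ.λ.1) (λ.0)

Answer: after 2 steps: λ.(λ.λ.1) (λ.0)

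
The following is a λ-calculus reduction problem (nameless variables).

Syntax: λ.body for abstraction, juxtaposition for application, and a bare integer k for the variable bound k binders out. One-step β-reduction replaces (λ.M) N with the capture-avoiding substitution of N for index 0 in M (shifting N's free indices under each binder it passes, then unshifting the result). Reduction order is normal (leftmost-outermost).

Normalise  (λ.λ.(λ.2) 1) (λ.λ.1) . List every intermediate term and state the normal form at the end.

  start: (λ.λ.(λ.2) 1) (λ.λ.1)
  step 1: λ.(λ.λ.λ.1) (λ.λ.1)
  step 2: λ.λ.λ.1

Answer: normal form = λ.λ.λ.1  (in 2 steps)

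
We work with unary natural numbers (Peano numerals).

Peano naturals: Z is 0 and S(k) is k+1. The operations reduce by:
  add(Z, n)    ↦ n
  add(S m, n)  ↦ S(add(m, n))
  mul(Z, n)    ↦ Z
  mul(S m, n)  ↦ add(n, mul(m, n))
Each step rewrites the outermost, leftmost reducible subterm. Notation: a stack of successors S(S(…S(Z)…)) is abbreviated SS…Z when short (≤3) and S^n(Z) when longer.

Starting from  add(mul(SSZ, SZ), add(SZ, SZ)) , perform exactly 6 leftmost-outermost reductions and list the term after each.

Answer: after 6 steps: S(add(S(add(Z, mul(Z, SZ))), add(SZ, SZ)))

Working:
  start: add(mul(SSZ, SZ), add(SZ, SZ))
  [1] add(add(SZ, mul(SZ, SZ)), add(SZ, SZ))
  [2] add(S(add(Z, mul(SZ, SZ))), add(SZ, SZ))
  [3] S(add(add(Z, mul(SZ, SZ)), add(SZ, SZ)))
  [4] S(add(mul(SZ, SZ), add(SZ, SZ)))
  [5] S(add(add(SZ, mul(Z, SZ)), add(SZ, SZ)))
  [6] S(add(S(add(Z, mul(Z, SZ))), add(SZ, SZ)))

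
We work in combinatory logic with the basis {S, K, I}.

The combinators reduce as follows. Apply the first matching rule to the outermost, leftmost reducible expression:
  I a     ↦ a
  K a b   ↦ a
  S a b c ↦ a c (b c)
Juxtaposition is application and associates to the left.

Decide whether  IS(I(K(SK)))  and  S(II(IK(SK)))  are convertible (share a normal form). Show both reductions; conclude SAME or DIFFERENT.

Term A:
  start: IS(I(K(SK)))
  [1] S(I(K(SK)))
  [2] S(K(SK))

Term B:
  start: S(II(IK(SK)))
  [1] S(I(IK(SK)))
  [2] S(IK(SK))
  [3] S(K(SK))

Answer: SAME — A ⇓ S(K(SK)), B ⇓ S(K(SK))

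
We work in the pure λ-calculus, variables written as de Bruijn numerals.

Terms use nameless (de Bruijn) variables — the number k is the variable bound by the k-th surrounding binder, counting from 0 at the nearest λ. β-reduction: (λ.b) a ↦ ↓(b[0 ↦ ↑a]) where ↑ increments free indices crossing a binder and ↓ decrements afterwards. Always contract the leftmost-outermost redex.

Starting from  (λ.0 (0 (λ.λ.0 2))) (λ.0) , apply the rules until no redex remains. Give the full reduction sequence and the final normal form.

  start: (λ.0 (0 (λ.λ.0 2))) (λ.0)
  step 1: (λ.0) ((λ.0) (λ.λ.0 (λ.0)))
  step 2: (λ.0) (λ.λ.0 (λ.0))
  step 3: λ.λ.0 (λ.0)

Answer: normal form = λ.λ.0 (λ.0)  (in 3 steps)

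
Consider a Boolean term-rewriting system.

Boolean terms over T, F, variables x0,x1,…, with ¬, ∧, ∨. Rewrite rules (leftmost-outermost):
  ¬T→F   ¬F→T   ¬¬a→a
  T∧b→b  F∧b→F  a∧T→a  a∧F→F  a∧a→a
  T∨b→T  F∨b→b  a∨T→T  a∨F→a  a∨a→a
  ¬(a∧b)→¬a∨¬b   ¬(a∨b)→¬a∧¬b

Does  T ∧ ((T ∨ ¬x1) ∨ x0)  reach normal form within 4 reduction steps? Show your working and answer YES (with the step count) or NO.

  start: T ∧ ((T ∨ ¬x1) ∨ x0)
  [1] (T ∨ ¬x1) ∨ x0
  [2] T ∨ x0
  [3] T

Answer: YES — reaches normal form T in 3 ≤ 4 steps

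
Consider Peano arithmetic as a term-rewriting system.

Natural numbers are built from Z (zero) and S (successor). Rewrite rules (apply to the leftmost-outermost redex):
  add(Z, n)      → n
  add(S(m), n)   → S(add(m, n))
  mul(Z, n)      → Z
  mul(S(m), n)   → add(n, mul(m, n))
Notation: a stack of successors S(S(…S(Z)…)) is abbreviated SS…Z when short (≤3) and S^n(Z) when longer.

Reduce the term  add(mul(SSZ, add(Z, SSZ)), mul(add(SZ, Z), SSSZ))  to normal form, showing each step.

  start: add(mul(SSZ, add(Z, SSZ)), mul(add(SZ, Z), SSSZ))
  step 1: add(add(add(Z, SSZ), mul(SZ, add(Z, SSZ))), mul(add(SZ, Z), SSSZ))
  step 2: add(add(SSZ, mul(SZ, add(Z, SSZ))), mul(add(SZ, Z), SSSZ))
  step 3: add(S(add(SZ, mul(SZ, add(Z, SSZ)))), mul(add(SZ, Z), SSSZ))
  step 4: S(add(add(SZ, mul(SZ, add(Z, SSZ))), mul(add(SZ, Z), SSSZ)))
  step 5: S(add(S(add(Z, mul(SZ, add(Z, SSZ)))), mul(add(SZ, Z), SSSZ)))
  step 6: S(S(add(add(Z, mul(SZ, add(Z, SSZ))), mul(add(SZ, Z), SSSZ))))
  step 7: S(S(add(mul(SZ, add(Z, SSZ)), mul(add(SZ, Z), SSSZ))))
  step 8: S(S(add(add(add(Z, SSZ), mul(Z, add(Z, SSZ))), mul(add(SZ, Z), SSSZ))))
  step 9: S(S(add(add(SSZ, mul(Z, add(Z, SSZ))), mul(add(SZ, Z), SSSZ))))
  step 10: S(S(add(S(add(SZ, mul(Z, add(Z, SSZ)))), mul(add(SZ, Z), SSSZ))))
  step 11: S(S(S(add(add(SZ, mul(Z, add(Z, SSZ))), mul(add(SZ, Z), SSSZ)))))
  step 12: S(S(S(add(S(add(Z, mul(Z, add(Z, SSZ)))), mul(add(SZ, Z), SSSZ)))))
  step 13: S(S(S(S(add(add(Z, mul(Z, add(Z, SSZ))), mul(add(SZ, Z), SSSZ))))))
  step 14: S(S(S(S(add(mul(Z, add(Z, SSZ)), mul(add(SZ, Z), SSSZ))))))
  step 15: S(S(S(S(add(Z, mul(add(SZ, Z), SSSZ))))))
  step 16: S(S(S(S(mul(add(SZ, Z), SSSZ)))))
  step 17: S(S(S(S(mul(S(add(Z, Z)), SSSZ)))))
  step 18: S(S(S(S(add(SSSZ, mul(add(Z, Z), SSSZ))))))
  step 19: S(S(S(S(S(add(SSZ, mul(add(Z, Z), SSSZ)))))))
  step 20: S(S(S(S(S(S(add(SZ, mul(add(Z, Z), SSSZ))))))))
  step 21: S(S(S(S(S(S(S(add(Z, mul(add(Z, Z), SSSZ)))))))))
  step 22: S(S(S(S(S(S(S(mul(add(Z, Z), SSSZ))))))))
  step 23: S(S(S(S(S(S(S(mul(Z, SSSZ))))))))
  step 24: S^7(Z)

Answer: normal form = S^7(Z)  (in 24 steps)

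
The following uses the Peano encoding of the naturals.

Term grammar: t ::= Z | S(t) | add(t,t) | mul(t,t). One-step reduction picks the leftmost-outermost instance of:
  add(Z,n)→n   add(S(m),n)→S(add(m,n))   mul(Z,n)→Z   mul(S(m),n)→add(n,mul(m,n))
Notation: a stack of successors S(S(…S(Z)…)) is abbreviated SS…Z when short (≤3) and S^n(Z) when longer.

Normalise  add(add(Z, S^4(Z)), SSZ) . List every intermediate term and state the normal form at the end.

  start: add(add(Z, S^4(Z)), SSZ)
  →1  add(S^4(Z), SSZ)
  →2  S(add(SSSZ, SSZ))
  →3  S(S(add(SSZ, SSZ)))
  →4  S(S(S(add(SZ, SSZ))))
  →5  S(S(S(S(add(Z, SSZ)))))
  →6  S^6(Z)

Answer: normal form = S^6(Z)  (in 6 steps)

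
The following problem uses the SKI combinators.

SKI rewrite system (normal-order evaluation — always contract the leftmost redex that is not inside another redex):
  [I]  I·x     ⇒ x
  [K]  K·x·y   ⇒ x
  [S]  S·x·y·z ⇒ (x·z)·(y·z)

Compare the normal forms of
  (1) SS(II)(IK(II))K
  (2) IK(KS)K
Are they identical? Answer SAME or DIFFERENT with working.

Answer: DIFFERENT — A ⇓ I, B ⇓ KS

Working:
Term A:
  start: SS(II)(IK(II))K
  [1] S(IK(II))(II(IK(II)))K
  [2] IK(II)K(II(IK(II))K)
  [3] K(II)K(II(IK(II))K)
  [4] II(II(IK(II))K)
  [5] I(II(IK(II))K)
  [6] II(IK(II))K
  [7] I(IK(II))K
  [8] IK(II)K
  [9] K(II)K
  [10] II
  [11] I

Term B:
  start: IK(KS)K
  [1] K(KS)K
  [2] KS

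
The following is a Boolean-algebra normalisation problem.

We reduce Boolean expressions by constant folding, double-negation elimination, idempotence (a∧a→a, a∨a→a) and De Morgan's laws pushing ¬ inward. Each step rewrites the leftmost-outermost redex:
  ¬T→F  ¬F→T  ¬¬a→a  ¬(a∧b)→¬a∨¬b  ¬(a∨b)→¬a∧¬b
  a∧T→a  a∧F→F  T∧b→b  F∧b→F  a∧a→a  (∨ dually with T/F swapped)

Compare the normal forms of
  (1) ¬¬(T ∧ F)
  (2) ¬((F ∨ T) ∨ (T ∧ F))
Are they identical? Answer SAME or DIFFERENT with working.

Term A:
  start: ¬¬(T ∧ F)
  [1] T ∧ F
  [2] F

Term B:
  start: ¬((F ∨ T) ∨ (T ∧ F))
  [1] ¬(F ∨ T) ∧ ¬(T ∧ F)
  [2] (¬F ∧ ¬T) ∧ ¬(T ∧ F)
  [3] (T ∧ ¬T) ∧ ¬(T ∧ F)
  [4] ¬T ∧ ¬(T ∧ F)
  [5] F ∧ ¬(T ∧ F)
  [6] F

Answer: SAME — A ⇓ F, B ⇓ F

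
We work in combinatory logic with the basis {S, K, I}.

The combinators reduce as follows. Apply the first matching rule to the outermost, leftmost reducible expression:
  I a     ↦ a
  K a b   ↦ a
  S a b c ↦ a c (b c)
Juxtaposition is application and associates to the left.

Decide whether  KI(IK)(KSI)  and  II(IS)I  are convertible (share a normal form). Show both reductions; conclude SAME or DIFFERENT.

Term A:
  start: KI(IK)(KSI)
  step 1: I(KSI)
  step 2: KSI
  step 3: S

Term B:
  start: II(IS)I
  step 1: I(IS)I
  step 2: ISI
  step 3: SI

Answer: DIFFERENT — A ⇓ S, B ⇓ SI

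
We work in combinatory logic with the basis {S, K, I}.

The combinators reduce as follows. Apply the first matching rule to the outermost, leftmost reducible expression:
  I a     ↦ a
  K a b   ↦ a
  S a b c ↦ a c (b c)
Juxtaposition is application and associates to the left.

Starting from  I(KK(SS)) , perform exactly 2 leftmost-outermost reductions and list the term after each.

  start: I(KK(SS))
  [1] KK(SS)
  [2] K

Answer: after 2 steps: K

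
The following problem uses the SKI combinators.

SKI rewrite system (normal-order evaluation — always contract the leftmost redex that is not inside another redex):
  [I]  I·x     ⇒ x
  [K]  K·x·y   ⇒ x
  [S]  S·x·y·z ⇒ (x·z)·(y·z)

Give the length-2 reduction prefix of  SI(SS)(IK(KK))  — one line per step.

  start: SI(SS)(IK(KK))
  [1] I(IK(KK))(SS(IK(KK)))
  [2] IK(KK)(SS(IK(KK)))

Answer: after 2 steps: IK(KK)(SS(IK(KK)))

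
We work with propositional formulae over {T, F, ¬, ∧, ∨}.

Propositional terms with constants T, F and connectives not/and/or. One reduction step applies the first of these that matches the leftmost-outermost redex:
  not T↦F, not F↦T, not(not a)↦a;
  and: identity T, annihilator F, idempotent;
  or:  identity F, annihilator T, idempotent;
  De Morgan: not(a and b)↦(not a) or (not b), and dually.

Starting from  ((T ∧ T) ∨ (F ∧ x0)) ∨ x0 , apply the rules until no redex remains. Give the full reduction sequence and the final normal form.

  start: ((T ∧ T) ∨ (F ∧ x0)) ∨ x0
  →1  (T ∨ (F ∧ x0)) ∨ x0
  →2  T ∨ x0
  →3  T

Answer: normal form = T  (in 3 steps)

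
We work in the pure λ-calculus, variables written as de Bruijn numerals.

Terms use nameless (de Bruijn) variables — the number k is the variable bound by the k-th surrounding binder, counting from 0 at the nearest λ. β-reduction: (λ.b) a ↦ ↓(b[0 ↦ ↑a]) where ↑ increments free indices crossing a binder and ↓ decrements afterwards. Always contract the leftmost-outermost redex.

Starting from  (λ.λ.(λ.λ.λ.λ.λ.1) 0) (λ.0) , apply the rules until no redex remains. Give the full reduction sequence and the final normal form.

  start: (λ.λ.(λ.λ.λ.λ.λ.1) 0) (λ.0)
  step 1: λ.(λ.λ.λ.λ.λ.1) 0
  step 2: λ.λ.λ.λ.λ.1

Answer: normal form = λ.λ.λ.λ.λ.1  (in 2 steps)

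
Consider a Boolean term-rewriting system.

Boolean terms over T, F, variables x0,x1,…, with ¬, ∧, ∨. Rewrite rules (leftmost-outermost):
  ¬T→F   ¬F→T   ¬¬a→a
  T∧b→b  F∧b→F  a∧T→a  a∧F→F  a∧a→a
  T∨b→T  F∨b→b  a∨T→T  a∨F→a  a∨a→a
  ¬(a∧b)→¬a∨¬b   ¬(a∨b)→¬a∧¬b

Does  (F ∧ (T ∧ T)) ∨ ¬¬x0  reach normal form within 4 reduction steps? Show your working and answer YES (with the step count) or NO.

  start: (F ∧ (T ∧ T)) ∨ ¬¬x0
  [1] F ∨ ¬¬x0
  [2] ¬¬x0
  [3] x0

Answer: YES — reaches normal form x0 in 3 ≤ 4 steps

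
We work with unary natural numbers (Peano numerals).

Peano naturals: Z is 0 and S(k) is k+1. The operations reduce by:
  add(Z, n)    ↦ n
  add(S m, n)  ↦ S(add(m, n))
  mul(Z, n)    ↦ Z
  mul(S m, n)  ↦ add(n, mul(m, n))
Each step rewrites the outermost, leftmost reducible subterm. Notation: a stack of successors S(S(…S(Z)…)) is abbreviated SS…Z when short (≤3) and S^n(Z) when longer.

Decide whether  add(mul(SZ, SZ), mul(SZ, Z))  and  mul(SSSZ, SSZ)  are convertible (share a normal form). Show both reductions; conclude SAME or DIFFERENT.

Answer: DIFFERENT — A ⇓ SZ, B ⇓ S^6(Z)

Reduction:
Term A:
  start: add(mul(SZ, SZ), mul(SZ, Z))
  [1] add(add(SZ, mul(Z, SZ)), mul(SZ, Z))
  [2] add(S(add(Z, mul(Z, SZ))), mul(SZ, Z))
  [3] S(add(add(Z, mul(Z, SZ)), mul(SZ, Z)))
  [4] S(add(mul(Z, SZ), mul(SZ, Z)))
  [5] S(add(Z, mul(SZ, Z)))
  [6] S(mul(SZ, Z))
  [7] S(add(Z, mul(Z, Z)))
  [8] S(mul(Z, Z))
  [9] SZ

Term B:
  start: mul(SSSZ, SSZ)
  [1] add(SSZ, mul(SSZ, SSZ))
  [2] S(add(SZ, mul(SSZ, SSZ)))
  [3] S(S(add(Z, mul(SSZ, SSZ))))
  [4] S(S(mul(SSZ, SSZ)))
  [5] S(S(add(SSZ, mul(SZ, SSZ))))
  [6] S(S(S(add(SZ, mul(SZ, SSZ)))))
  [7] S(S(S(S(add(Z, mul(SZ, SSZ))))))
  [8] S(S(S(S(mul(SZ, SSZ)))))
  [9] S(S(S(S(add(SSZ, mul(Z, SSZ))))))
  [10] S(S(S(S(S(add(SZ, mul(Z, SSZ)))))))
  [11] S(S(S(S(S(S(add(Z, mul(Z, SSZ))))))))
  [12] S(S(S(S(S(S(mul(Z, SSZ)))))))
  [13] S^6(Z)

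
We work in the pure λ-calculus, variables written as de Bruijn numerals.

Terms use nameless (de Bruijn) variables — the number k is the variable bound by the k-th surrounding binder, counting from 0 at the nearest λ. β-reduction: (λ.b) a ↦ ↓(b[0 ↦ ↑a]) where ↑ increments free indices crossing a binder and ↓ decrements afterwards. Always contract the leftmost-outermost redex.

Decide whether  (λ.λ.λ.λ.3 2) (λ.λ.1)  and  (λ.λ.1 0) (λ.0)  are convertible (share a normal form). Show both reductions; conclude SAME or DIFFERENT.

Term A:
  start: (λ.λ.λ.λ.3 2) (λ.λ.1)
  step 1: λ.λ.λ.(λ.λ.1) 2
  step 2: λ.λ.λ.λ.3

Term B:
  start: (λ.λ.1 0) (λ.0)
  step 1: λ.(λ.0) 0
  step 2: λ.0

Answer: DIFFERENT — A ⇓ λ.λ.λ.λ.3, B ⇓ λ.0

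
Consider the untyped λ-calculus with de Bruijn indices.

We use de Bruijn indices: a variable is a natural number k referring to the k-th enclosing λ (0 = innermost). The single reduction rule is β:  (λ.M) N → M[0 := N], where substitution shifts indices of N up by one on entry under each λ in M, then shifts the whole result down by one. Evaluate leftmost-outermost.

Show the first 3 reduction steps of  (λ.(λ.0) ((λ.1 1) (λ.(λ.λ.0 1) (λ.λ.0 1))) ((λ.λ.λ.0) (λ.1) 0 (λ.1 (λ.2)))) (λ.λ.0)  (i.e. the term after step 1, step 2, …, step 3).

Answer: after 3 steps: (λ.λ.0) (λ.λ.0) ((λ.λ.λ.0) (λ.λ.λ.0) (λ.λ.0) (λ.(λ.λ.0) (λ.λ.λ.0)))

Derivation:
  start: (λ.(λ.0) ((λ.1 1) (λ.(λ.λ.0 1) (λ.λ.0 1))) ((λ.λ.λ.0) (λ.1) 0 (λ.1 (λ.2)))) (λ.λ.0)
  [1] (λ.0) ((λ.(λ.λ.0) (λ.λ.0)) (λ.(λ.λ.0 1) (λ.λ.0 1))) ((λ.λ.λ.0) (λ.λ.λ.0) (λ.λ.0) (λ.(λ.λ.0) (λ.λ.λ.0)))
  [2] (λ.(λ.λ.0) (λ.λ.0)) (λ.(λ.λ.0 1) (λ.λ.0 1)) ((λ.λ.λ.0) (λ.λ.λ.0) (λ.λ.0) (λ.(λ.λ.0) (λ.λ.λ.0)))
  [3] (λ.λ.0) (λ.λ.0) ((λ.λ.λ.0) (λ.λ.λ.0) (λ.λ.0) (λ.(λ.λ.0) (λ.λ.λ.0)))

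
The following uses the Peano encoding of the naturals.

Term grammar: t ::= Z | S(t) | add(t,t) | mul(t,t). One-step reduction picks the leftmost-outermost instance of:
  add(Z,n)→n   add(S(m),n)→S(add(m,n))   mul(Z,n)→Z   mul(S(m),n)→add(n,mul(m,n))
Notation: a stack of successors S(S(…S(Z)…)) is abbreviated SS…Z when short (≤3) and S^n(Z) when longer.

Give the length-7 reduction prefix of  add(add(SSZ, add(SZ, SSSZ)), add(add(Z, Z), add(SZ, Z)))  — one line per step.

  start: add(add(SSZ, add(SZ, SSSZ)), add(add(Z, Z), add(SZ, Z)))
  [1] add(S(add(SZ, add(SZ, SSSZ))), add(add(Z, Z), add(SZ, Z)))
  [2] S(add(add(SZ, add(SZ, SSSZ)), add(add(Z, Z), add(SZ, Z))))
  [3] S(add(S(add(Z, add(SZ, SSSZ))), add(add(Z, Z), add(SZ, Z))))
  [4] S(S(add(add(Z, add(SZ, SSSZ)), add(add(Z, Z), add(SZ, Z)))))
  [5] S(S(add(add(SZ, SSSZ), add(add(Z, Z), add(SZ, Z)))))
  [6] S(S(add(S(add(Z, SSSZ)), add(add(Z, Z), add(SZ, Z)))))
  [7] S(S(S(add(add(Z, SSSZ), add(add(Z, Z), add(SZ, Z))))))

Answer: after 7 steps: S(S(S(add(add(Z, SSSZ), add(add(Z, Z), add(SZ, Z))))))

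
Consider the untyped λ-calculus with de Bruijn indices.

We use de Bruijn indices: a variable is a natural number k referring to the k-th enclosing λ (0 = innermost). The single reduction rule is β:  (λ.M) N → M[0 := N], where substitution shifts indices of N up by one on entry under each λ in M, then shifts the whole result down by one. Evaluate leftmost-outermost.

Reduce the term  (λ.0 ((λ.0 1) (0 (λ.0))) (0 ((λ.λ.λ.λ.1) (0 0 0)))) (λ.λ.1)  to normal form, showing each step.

Answer: normal form = λ.0  (in 6 steps)

Derivation:
  start: (λ.0 ((λ.0 1) (0 (λ.0))) (0 ((λ.λ.λ.λ.1) (0 0 0)))) (λ.λ.1)
  →1  (λ.λ.1) ((λ.0 (λ.λ.1)) ((λ.λ.1) (λ.0))) ((λ.λ.1) ((λ.λ.λ.λ.1) ((λ.λ.1) (λ.λ.1) (λ.λ.1))))
  →2  (λ.(λ.0 (λ.λ.1)) ((λ.λ.1) (λ.0))) ((λ.λ.1) ((λ.λ.λ.λ.1) ((λ.λ.1) (λ.λ.1) (λ.λ.1))))
  →3  (λ.0 (λ.λ.1)) ((λ.λ.1) (λ.0))
  →4  (λ.λ.1) (λ.0) (λ.λ.1)
  →5  (λ.λ.0) (λ.λ.1)
  →6  λ.0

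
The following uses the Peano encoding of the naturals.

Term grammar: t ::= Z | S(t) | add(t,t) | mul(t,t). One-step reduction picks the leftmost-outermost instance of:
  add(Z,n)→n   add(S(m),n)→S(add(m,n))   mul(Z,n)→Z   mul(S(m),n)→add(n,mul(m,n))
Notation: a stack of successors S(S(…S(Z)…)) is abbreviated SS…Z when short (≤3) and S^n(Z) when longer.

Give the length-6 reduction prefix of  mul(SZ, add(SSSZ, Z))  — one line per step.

  start: mul(SZ, add(SSSZ, Z))
  step 1: add(add(SSSZ, Z), mul(Z, add(SSSZ, Z)))
  step 2: add(S(add(SSZ, Z)), mul(Z, add(SSSZ, Z)))
  step 3: S(add(add(SSZ, Z), mul(Z, add(SSSZ, Z))))
  step 4: S(add(S(add(SZ, Z)), mul(Z, add(SSSZ, Z))))
  step 5: S(S(add(add(SZ, Z), mul(Z, add(SSSZ, Z)))))
  step 6: S(S(add(S(add(Z, Z)), mul(Z, add(SSSZ, Z)))))

Answer: after 6 steps: S(S(add(S(add(Z, Z)), mul(Z, add(SSSZ, Z)))))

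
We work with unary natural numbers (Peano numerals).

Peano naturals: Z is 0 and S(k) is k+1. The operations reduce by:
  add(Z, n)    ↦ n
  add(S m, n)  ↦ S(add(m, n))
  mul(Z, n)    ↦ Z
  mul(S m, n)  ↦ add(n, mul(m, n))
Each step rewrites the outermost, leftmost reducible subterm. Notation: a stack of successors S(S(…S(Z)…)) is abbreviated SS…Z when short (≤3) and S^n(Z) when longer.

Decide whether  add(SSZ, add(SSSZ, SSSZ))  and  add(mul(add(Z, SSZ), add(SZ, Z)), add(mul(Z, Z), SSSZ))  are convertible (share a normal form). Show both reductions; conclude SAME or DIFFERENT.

Answer: DIFFERENT — A ⇓ S^8(Z), B ⇓ S^5(Z)

Derivation:
Term A:
  start: add(SSZ, add(SSSZ, SSSZ))
  →1  S(add(SZ, add(SSSZ, SSSZ)))
  →2  S(S(add(Z, add(SSSZ, SSSZ))))
  →3  S(S(add(SSSZ, SSSZ)))
  →4  S(S(S(add(SSZ, SSSZ))))
  →5  S(S(S(S(add(SZ, SSSZ)))))
  →6  S(S(S(S(S(add(Z, SSSZ))))))
  →7  S^8(Z)

Term B:
  start: add(mul(add(Z, SSZ), add(SZ, Z)), add(mul(Z, Z), SSSZ))
  →1  add(mul(SSZ, add(SZ, Z)), add(mul(Z, Z), SSSZ))
  →2  add(add(add(SZ, Z), mul(SZ, add(SZ, Z))), add(mul(Z, Z), SSSZ))
  →3  add(add(S(add(Z, Z)), mul(SZ, add(SZ, Z))), add(mul(Z, Z), SSSZ))
  →4  add(S(add(add(Z, Z), mul(SZ, add(SZ, Z)))), add(mul(Z, Z), SSSZ))
  →5  S(add(add(add(Z, Z), mul(SZ, add(SZ, Z))), add(mul(Z, Z), SSSZ)))
  →6  S(add(add(Z, mul(SZ, add(SZ, Z))), add(mul(Z, Z), SSSZ)))
  →7  S(add(mul(SZ, add(SZ, Z)), add(mul(Z, Z), SSSZ)))
  →8  S(add(add(add(SZ, Z), mul(Z, add(SZ, Z))), add(mul(Z, Z), SSSZ)))
  →9  S(add(add(S(add(Z, Z)), mul(Z, add(SZ, Z))), add(mul(Z, Z), SSSZ)))
  →10  S(add(S(add(add(Z, Z), mul(Z, add(SZ, Z)))), add(mul(Z, Z), SSSZ)))
  →11  S(S(add(add(add(Z, Z), mul(Z, add(SZ, Z))), add(mul(Z, Z), SSSZ))))
  →12  S(S(add(add(Z, mul(Z, add(SZ, Z))), add(mul(Z, Z), SSSZ))))
  →13  S(S(add(mul(Z, add(SZ, Z)), add(mul(Z, Z), SSSZ))))
  →14  S(S(add(Z, add(mul(Z, Z), SSSZ))))
  →15  S(S(add(mul(Z, Z), SSSZ)))
  →16  S(S(add(Z, SSSZ)))
  →17  S^5(Z)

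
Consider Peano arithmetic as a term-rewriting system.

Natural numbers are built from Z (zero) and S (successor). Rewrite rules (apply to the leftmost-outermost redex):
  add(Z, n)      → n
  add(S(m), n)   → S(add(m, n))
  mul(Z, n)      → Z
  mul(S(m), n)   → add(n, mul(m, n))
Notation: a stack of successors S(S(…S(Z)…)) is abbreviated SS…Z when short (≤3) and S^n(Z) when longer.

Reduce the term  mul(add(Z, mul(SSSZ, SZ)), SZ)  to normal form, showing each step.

  start: mul(add(Z, mul(SSSZ, SZ)), SZ)
  step 1: mul(mul(SSSZ, SZ), SZ)
  step 2: mul(add(SZ, mul(SSZ, SZ)), SZ)
  step 3: mul(S(add(Z, mul(SSZ, SZ))), SZ)
  step 4: add(SZ, mul(add(Z, mul(SSZ, SZ)), SZ))
  step 5: S(add(Z, mul(add(Z, mul(SSZ, SZ)), SZ)))
  step 6: S(mul(add(Z, mul(SSZ, SZ)), SZ))
  step 7: S(mul(mul(SSZ, SZ), SZ))
  step 8: S(mul(add(SZ, mul(SZ, SZ)), SZ))
  step 9: S(mul(S(add(Z, mul(SZ, SZ))), SZ))
  step 10: S(add(SZ, mul(add(Z, mul(SZ, SZ)), SZ)))
  step 11: S(S(add(Z, mul(add(Z, mul(SZ, SZ)), SZ))))
  step 12: S(S(mul(add(Z, mul(SZ, SZ)), SZ)))
  step 13: S(S(mul(mul(SZ, SZ), SZ)))
  step 14: S(S(mul(add(SZ, mul(Z, SZ)), SZ)))
  step 15: S(S(mul(S(add(Z, mul(Z, SZ))), SZ)))
  step 16: S(S(add(SZ, mul(add(Z, mul(Z, SZ)), SZ))))
  step 17: S(S(S(add(Z, mul(add(Z, mul(Z, SZ)), SZ)))))
  step 18: S(S(S(mul(add(Z, mul(Z, SZ)), SZ))))
  step 19: S(S(S(mul(mul(Z, SZ), SZ))))
  step 20: S(S(S(mul(Z, SZ))))
  step 21: SSSZ

Answer: normal form = SSSZ  (in 21 steps)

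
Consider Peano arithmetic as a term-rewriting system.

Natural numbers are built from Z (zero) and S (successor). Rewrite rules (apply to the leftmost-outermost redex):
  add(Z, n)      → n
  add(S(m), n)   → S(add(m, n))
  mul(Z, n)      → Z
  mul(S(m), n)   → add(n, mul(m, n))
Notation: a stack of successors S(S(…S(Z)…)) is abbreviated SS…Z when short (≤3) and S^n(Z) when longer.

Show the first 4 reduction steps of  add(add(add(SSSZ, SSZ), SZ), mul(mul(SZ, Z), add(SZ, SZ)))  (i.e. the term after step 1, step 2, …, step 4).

  start: add(add(add(SSSZ, SSZ), SZ), mul(mul(SZ, Z), add(SZ, SZ)))
  →1  add(add(S(add(SSZ, SSZ)), SZ), mul(mul(SZ, Z), add(SZ, SZ)))
  →2  add(S(add(add(SSZ, SSZ), SZ)), mul(mul(SZ, Z), add(SZ, SZ)))
  →3  S(add(add(add(SSZ, SSZ), SZ), mul(mul(SZ, Z), add(SZ, SZ))))
  →4  S(add(add(S(add(SZ, SSZ)), SZ), mul(mul(SZ, Z), add(SZ, SZ))))

Answer: after 4 steps: S(add(add(S(add(SZ, SSZ)), SZ), mul(mul(SZ, Z), add(SZ, SZ))))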